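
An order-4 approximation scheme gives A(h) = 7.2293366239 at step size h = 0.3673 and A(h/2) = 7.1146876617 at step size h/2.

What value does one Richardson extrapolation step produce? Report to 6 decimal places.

7.107044

r = 4: numerator weight 16, denominator 15.
16*7.1146876617 − 7.2293366239 = 106.6056659633
Denominator 16 − 1 = 15.
106.6056659633 ÷ 15 = 7.1070443976
Gap between inputs: 1.146e-01; correction applied: −0.0076432641.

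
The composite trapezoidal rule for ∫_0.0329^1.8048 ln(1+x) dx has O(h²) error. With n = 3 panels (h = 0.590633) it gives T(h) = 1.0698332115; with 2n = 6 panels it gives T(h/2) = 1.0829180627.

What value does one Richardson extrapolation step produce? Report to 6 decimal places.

1.087280

r = 2: numerator weight 4, denominator 3.
Weighted: 4.3316722508 − 1.0698332115 = 3.2618390393
Denominator 4 − 1 = 3.
R = 3.2618390393/3 = 1.0872796798
Shift from A(h/2): +0.0043616171.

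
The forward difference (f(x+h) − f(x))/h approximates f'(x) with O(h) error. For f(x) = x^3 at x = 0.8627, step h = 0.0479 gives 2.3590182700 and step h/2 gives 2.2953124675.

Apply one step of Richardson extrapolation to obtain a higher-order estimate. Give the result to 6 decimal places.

2.231607

Error is O(h^1); halving h shrinks it by 2^1 = 2.
Numerator 2·A(h/2) − A(h) = 2·2.2953124675 − 2.3590182700 = 2.2316066650
Denominator 2 − 1 = 1.
2.2316066650 ÷ 1 = 2.2316066650
Gap between inputs: 6.371e-02; correction applied: −0.0637058025.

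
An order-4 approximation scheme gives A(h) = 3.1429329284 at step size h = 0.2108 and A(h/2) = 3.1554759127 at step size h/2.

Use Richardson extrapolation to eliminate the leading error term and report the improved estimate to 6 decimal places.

3.156312

Order 4 gives 2^r = 16 and 2^r − 1 = 15.
Top: 16(3.1554759127) − (3.1429329284) = 47.3446816748
R = 47.3446816748/15 = 3.1563121117
Gap between inputs: 1.254e-02; correction applied: +0.0008361990.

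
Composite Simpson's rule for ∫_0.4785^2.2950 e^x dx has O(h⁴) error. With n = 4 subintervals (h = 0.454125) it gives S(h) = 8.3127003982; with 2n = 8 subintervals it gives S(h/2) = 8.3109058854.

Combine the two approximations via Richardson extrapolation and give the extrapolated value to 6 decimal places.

8.310786

Method order is 4; weight 2^4 = 16.
Top: 16(8.3109058854) − (8.3127003982) = 124.6617937682
124.6617937682 ÷ 15 = 8.3107862512
Gap between inputs: 1.795e-03; correction applied: −0.0001196342.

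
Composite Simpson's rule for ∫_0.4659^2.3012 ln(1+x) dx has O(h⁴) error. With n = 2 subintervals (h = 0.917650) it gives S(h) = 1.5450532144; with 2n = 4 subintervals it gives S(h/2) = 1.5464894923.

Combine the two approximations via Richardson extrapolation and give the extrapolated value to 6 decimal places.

1.546585

Order 4 gives 2^r = 16 and 2^r − 1 = 15.
Numerator 16×A(h/2) − A(h) = 16×1.5464894923 − 1.5450532144 = 23.1987786624
23.1987786624 ÷ 15 = 1.5465852442
Correction |R − A(h/2)| = 9.575e-05; gap |A(h/2) − A(h)| = 1.436e-03.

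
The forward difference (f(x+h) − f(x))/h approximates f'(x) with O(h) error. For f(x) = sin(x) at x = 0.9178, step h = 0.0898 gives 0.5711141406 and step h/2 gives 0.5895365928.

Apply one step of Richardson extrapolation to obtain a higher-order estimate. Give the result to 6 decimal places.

0.607959

Method order is 1; weight 2^1 = 2.
A(h/2) − A(h) = 0.5895365928 − 0.5711141406 = 0.0184224522
Correction (A(h/2) − A(h))/(2 − 1) = 0.0184224522/1 = 0.0184224522
R = A(h/2) + (A(h/2) − A(h))/1 = 0.5895365928 + 0.0184224522 = 0.6079590450
Shift from A(h/2): +0.0184224522.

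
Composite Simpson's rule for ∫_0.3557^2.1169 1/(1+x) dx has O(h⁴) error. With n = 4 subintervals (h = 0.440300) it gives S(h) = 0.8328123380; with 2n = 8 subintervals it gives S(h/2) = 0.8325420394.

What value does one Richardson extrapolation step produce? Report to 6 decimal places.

r = 4: numerator weight 16, denominator 15.
Weighted: 13.3206726304 − 0.8328123380 = 12.4878602924
R = 12.4878602924/15 = 0.8325240195
Correction |R − A(h/2)| = 1.802e-05; gap |A(h/2) − A(h)| = 2.703e-04.

0.832524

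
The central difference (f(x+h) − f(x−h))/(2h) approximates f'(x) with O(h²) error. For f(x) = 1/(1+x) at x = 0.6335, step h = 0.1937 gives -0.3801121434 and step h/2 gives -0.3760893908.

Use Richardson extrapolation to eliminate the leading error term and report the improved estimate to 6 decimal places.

Leading term ∝ h^2; use weight 4 = 2^2.
A(h/2) − A(h) = -0.3760893908 − (-0.3801121434) = 0.0040227526
Divide by 2^2 − 1 = 3: 0.0040227526/3 = 0.0013409175
R = -0.3760893908 + 0.0013409175 = -0.3747484733

-0.374748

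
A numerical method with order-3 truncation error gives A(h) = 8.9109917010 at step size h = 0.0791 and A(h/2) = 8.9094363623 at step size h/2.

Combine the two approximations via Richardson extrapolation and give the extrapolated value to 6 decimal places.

Method order is 3; weight 2^3 = 8.
A(h/2) − A(h) = 8.9094363623 − 8.9109917010 = -0.0015553387
Correction (A(h/2) − A(h))/(8 − 1) = (-0.0015553387)/7 = -0.0002221912
R = 8.9094363623 − 0.0002221912 = 8.9092141711

8.909214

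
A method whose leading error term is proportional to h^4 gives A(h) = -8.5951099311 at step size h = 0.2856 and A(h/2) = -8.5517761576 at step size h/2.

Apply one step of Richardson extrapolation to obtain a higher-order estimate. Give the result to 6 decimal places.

-8.548887

r = 4, so 2^r = 16.
Top: 16(-8.5517761576) − (-8.5951099311) = -128.2333085905
Denominator 16 − 1 = 15.
Result: -8.5488872394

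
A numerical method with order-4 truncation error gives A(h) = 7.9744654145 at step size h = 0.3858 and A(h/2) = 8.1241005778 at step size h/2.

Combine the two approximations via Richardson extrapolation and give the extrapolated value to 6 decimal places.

8.134076

The method has order 4: 2^4 = 16.
Weighted: 129.9856092448 − 7.9744654145 = 122.0111438303
Denominator 16 − 1 = 15.
(16 × 8.1241005778 − 7.9744654145)/(16 − 1) = 8.1340762554
Correction |R − A(h/2)| = 9.976e-03; gap |A(h/2) − A(h)| = 1.496e-01.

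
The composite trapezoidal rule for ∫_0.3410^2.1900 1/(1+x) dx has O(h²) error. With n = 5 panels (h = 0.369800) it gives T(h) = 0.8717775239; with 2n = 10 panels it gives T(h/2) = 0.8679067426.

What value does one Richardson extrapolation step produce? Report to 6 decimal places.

0.866616

With r = 2 the leading error scales as h^2, so the weight is 2^2 = 4.
2^2·A(h/2) = 3.4716269704; minus A(h) gives 2.5998494465.
(4·0.8679067426 − 0.8717775239)/(4 − 1) = 0.8666164822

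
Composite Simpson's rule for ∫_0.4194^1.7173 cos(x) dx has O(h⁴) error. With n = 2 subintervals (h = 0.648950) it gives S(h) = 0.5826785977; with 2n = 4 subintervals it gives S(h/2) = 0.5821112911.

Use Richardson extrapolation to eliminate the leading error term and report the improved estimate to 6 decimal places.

0.582073

r = 4, so 2^r = 16.
16·0.5821112911 − 0.5826785977 = 8.7311020599
Denominator 16 − 1 = 15.
(16·0.5821112911 − 0.5826785977)/(16 − 1) = 0.5820734707
Correction |R − A(h/2)| = 3.782e-05; gap |A(h/2) − A(h)| = 5.673e-04.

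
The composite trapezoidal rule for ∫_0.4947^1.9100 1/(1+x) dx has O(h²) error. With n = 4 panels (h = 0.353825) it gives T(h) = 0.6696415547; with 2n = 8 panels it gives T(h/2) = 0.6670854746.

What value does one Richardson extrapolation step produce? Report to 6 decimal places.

r = 2, so 2^r = 4.
4·0.6670854746 = 2.6683418984; 2.6683418984 − 0.6696415547 = 1.9987003437
Extrapolated: 1.9987003437 / 3 = 0.6662334479

0.666233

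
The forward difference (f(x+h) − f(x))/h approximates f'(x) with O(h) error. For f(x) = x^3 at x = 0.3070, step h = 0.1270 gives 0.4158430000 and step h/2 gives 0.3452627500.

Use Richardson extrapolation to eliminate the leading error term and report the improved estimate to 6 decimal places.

0.274682

Order 1 gives 2^r = 2 and 2^r − 1 = 1.
Numerator 2×A(h/2) − A(h) = 2×0.3452627500 − 0.4158430000 = 0.2746825000
Divide by 2^1 − 1 = 1.
(2×0.3452627500 − 0.4158430000)/(2 − 1) = 0.2746825000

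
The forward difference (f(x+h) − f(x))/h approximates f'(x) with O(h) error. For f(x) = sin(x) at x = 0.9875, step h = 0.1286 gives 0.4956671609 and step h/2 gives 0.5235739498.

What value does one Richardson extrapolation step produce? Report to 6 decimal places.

Method order is 1; weight 2^1 = 2.
2 × 0.5235739498 = 1.0471478996; 1.0471478996 − 0.4956671609 = 0.5514807387
Extrapolated: 0.5514807387 / 1 = 0.5514807387
Gap between inputs: 2.791e-02; correction applied: +0.0279067889.

0.551481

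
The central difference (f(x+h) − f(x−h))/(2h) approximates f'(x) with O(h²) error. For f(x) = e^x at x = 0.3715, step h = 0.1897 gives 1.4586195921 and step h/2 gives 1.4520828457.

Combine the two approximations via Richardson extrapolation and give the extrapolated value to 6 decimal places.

r = 2: numerator weight 4, denominator 3.
Weighted: 5.8083313828 − 1.4586195921 = 4.3497117907
4.3497117907 ÷ 3 = 1.4499039302
Shift from A(h/2): −0.0021789155.

1.449904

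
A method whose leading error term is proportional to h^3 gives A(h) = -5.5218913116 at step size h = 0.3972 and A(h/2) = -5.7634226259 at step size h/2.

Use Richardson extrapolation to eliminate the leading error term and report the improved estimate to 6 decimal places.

-5.797927

Leading term ∝ h^3; use weight 8 = 2^3.
8×(-5.7634226259) − (-5.5218913116) = -40.5854896956
Denominator 8 − 1 = 7.
So the Richardson estimate is -5.7979270994.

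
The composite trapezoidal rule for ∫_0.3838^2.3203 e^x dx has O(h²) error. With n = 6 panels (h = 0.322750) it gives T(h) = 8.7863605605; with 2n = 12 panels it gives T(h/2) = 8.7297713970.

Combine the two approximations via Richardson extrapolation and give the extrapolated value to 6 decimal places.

Error is O(h^2); halving h shrinks it by 2^2 = 4.
2^2*A(h/2) = 34.9190855880; minus A(h) gives 26.1327250275.
Extrapolated: 26.1327250275 / 3 = 8.7109083425

8.710908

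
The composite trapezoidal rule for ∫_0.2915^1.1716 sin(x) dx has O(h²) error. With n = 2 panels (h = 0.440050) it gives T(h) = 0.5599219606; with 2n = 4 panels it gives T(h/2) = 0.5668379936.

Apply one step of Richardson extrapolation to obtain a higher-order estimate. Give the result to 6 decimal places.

Order 2 gives 2^r = 4 and 2^r − 1 = 3.
A(h/2) − A(h) = 0.5668379936 − 0.5599219606 = 0.0069160330
Divide by 2^2 − 1 = 3: 0.0069160330/3 = 0.0023053443
R = A(h/2) + (A(h/2) − A(h))/3 = 0.5668379936 + 0.0023053443 = 0.5691433379

0.569143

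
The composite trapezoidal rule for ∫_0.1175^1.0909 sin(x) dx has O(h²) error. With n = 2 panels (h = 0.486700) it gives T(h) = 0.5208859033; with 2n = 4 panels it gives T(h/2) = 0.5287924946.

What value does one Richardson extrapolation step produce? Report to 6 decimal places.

0.531428

With r = 2 the leading error scales as h^2, so the weight is 2^2 = 4.
4·0.5287924946 = 2.1151699784; subtract 0.5208859033 → 1.5942840751
Denominator 4 − 1 = 3.
So the Richardson estimate is 0.5314280250.
Shift from A(h/2): +0.0026355304.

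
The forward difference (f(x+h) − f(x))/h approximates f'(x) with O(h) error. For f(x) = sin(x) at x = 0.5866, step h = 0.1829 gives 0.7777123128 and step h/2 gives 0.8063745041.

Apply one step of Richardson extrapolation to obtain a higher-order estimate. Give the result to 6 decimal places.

Method order is 1; weight 2^1 = 2.
2*0.8063745041 = 1.6127490082; 1.6127490082 − 0.7777123128 = 0.8350366954
Divide by 2^1 − 1 = 1.
Extrapolated: 0.8350366954 / 1 = 0.8350366954

0.835037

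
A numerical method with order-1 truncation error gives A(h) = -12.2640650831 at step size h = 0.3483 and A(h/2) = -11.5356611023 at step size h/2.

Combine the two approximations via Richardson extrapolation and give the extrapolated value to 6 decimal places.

-10.807257

Leading term ∝ h^1; use weight 2 = 2^1.
2×(-11.5356611023) = -23.0713222046; (-23.0713222046) − (-12.2640650831) = -10.8072571215
Extrapolated: (-10.8072571215) / 1 = -10.8072571215
Correction |R − A(h/2)| = 7.284e-01; gap |A(h/2) − A(h)| = 7.284e-01.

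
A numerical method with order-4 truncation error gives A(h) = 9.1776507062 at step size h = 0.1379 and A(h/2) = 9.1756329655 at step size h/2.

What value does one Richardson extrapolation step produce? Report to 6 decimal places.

r = 4, so 2^r = 16.
16 × 9.1756329655 = 146.8101274480; 146.8101274480 − 9.1776507062 = 137.6324767418
R = 137.6324767418/15 = 9.1754984495
Gap between inputs: 2.018e-03; correction applied: −0.0001345160.

9.175498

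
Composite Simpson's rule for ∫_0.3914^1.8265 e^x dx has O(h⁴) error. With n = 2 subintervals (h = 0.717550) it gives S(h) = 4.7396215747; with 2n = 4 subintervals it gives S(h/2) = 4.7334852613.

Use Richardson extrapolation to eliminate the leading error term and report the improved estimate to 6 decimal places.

Leading term ∝ h^4; use weight 16 = 2^4.
Weighted: 75.7357641808 − 4.7396215747 = 70.9961426061
70.9961426061 ÷ 15 = 4.7330761737
Gap between inputs: 6.136e-03; correction applied: −0.0004090876.

4.733076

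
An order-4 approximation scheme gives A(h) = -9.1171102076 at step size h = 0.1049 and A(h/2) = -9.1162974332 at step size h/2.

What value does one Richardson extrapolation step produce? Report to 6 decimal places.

Leading term ∝ h^4; use weight 16 = 2^4.
16·(-9.1162974332) = -145.8607589312; subtract (-9.1171102076) → -136.7436487236
(16·(-9.1162974332) − (-9.1171102076))/(16 − 1) = -9.1162432482
Gap between inputs: 8.128e-04; correction applied: +0.0000541850.

-9.116243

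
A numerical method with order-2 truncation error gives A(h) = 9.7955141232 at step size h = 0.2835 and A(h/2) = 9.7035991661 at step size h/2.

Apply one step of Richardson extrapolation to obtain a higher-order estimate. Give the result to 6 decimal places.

Error is O(h^2); halving h shrinks it by 2^2 = 4.
4·9.7035991661 = 38.8143966644; subtract 9.7955141232 → 29.0188825412
R = 29.0188825412/3 = 9.6729608471
Shift from A(h/2): −0.0306383190.

9.672961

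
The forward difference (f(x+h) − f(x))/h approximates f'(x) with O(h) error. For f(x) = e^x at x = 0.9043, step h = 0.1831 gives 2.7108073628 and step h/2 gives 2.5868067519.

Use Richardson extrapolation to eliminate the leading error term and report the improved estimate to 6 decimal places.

2.462806

Error is O(h^1); halving h shrinks it by 2^1 = 2.
2·2.5868067519 = 5.1736135038; subtract 2.7108073628 → 2.4628061410
(2·2.5868067519 − 2.7108073628)/(2 − 1) = 2.4628061410
Correction |R − A(h/2)| = 1.240e-01; gap |A(h/2) − A(h)| = 1.240e-01.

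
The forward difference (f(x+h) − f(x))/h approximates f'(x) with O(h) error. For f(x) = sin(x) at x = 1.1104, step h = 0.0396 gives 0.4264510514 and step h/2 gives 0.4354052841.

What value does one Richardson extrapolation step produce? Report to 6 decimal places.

Method order is 1; weight 2^1 = 2.
2*0.4354052841 − 0.4264510514 = 0.4443595168
R = 0.4443595168/1 = 0.4443595168

0.444360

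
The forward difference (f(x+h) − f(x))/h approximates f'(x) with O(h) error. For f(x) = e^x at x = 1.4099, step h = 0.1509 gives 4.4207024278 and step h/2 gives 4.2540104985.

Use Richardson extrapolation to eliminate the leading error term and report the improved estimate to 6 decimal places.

4.087319

Order 1 gives 2^r = 2 and 2^r − 1 = 1.
2^1 × A(h/2) = 8.5080209970; minus A(h) gives 4.0873185692.
Denominator 2 − 1 = 1.
R = 4.0873185692/1 = 4.0873185692
Shift from A(h/2): −0.1666919293.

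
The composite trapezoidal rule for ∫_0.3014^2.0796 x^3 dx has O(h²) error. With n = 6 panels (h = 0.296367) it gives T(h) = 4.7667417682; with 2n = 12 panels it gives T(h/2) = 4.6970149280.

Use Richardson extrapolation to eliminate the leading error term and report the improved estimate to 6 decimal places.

Order 2 gives 2^r = 4 and 2^r − 1 = 3.
A(h/2) − A(h) = 4.6970149280 − 4.7667417682 = -0.0697268402
Divide by 2^2 − 1 = 3: (-0.0697268402)/3 = -0.0232422801
R = 4.6970149280 − 0.0232422801 = 4.6737726479
Correction |R − A(h/2)| = 2.324e-02; gap |A(h/2) − A(h)| = 6.973e-02.

4.673773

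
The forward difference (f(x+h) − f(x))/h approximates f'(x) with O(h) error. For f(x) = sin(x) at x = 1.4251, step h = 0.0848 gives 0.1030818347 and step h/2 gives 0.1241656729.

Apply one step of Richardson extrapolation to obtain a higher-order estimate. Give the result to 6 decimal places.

Method order is 1; weight 2^1 = 2.
A(h/2) − A(h) = 0.1241656729 − 0.1030818347 = 0.0210838382
Divide by 2^1 − 1 = 1: 0.0210838382/1 = 0.0210838382
R = A(h/2) + (A(h/2) − A(h))/1 = 0.1241656729 + 0.0210838382 = 0.1452495111
Shift from A(h/2): +0.0210838382.

0.145250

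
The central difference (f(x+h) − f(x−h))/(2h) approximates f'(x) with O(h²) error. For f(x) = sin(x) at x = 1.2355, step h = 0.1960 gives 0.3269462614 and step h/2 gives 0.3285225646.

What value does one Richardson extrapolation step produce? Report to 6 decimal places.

0.329048

r = 2: numerator weight 4, denominator 3.
4*0.3285225646 = 1.3140902584; subtract 0.3269462614 → 0.9871439970
Extrapolated: 0.9871439970 / 3 = 0.3290479990
Shift from A(h/2): +0.0005254344.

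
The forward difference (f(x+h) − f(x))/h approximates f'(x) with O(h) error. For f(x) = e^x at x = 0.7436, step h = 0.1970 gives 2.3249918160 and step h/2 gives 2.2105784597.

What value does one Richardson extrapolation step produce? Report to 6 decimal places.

2.096165

Leading term ∝ h^1; use weight 2 = 2^1.
Numerator 2 × A(h/2) − A(h) = 2 × 2.2105784597 − 2.3249918160 = 2.0961651034
2.0961651034 ÷ 1 = 2.0961651034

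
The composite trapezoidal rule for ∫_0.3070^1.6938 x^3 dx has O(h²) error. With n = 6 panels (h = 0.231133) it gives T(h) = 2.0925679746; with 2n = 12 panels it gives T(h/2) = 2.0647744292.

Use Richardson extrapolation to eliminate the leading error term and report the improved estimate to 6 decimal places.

Order 2 gives 2^r = 4 and 2^r − 1 = 3.
4·2.0647744292 = 8.2590977168; 8.2590977168 − 2.0925679746 = 6.1665297422
6.1665297422 ÷ 3 = 2.0555099141
Shift from A(h/2): −0.0092645151.

2.055510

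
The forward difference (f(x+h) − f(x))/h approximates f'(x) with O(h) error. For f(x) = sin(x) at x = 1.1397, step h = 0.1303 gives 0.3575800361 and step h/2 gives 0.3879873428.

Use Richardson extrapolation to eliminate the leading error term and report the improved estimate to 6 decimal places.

0.418395

The method has order 1: 2^1 = 2.
Numerator 2*A(h/2) − A(h) = 2*0.3879873428 − 0.3575800361 = 0.4183946495
(2*0.3879873428 − 0.3575800361)/(2 − 1) = 0.4183946495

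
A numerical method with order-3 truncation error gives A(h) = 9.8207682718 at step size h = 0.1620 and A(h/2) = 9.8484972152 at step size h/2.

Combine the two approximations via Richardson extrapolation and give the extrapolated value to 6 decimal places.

9.852458

Method order is 3; weight 2^3 = 8.
8·9.8484972152 = 78.7879777216; 78.7879777216 − 9.8207682718 = 68.9672094498
68.9672094498 ÷ 7 = 9.8524584928
Shift from A(h/2): +0.0039612776.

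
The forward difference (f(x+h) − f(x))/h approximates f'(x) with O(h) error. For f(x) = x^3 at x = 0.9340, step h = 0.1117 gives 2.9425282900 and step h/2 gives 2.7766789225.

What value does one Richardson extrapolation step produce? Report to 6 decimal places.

r = 1: numerator weight 2, denominator 1.
Weighted: 5.5533578450 − 2.9425282900 = 2.6108295550
Denominator 2 − 1 = 1.
Result: 2.6108295550
Correction |R − A(h/2)| = 1.658e-01; gap |A(h/2) − A(h)| = 1.658e-01.

2.610830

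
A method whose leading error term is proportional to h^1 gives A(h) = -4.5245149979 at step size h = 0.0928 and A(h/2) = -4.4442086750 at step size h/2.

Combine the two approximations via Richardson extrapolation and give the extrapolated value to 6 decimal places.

Leading term ∝ h^1; use weight 2 = 2^1.
Weighted: (-8.8884173500) − (-4.5245149979) = -4.3639023521
Denominator 2 − 1 = 1.
(-4.3639023521) ÷ 1 = -4.3639023521
Gap between inputs: 8.031e-02; correction applied: +0.0803063229.

-4.363902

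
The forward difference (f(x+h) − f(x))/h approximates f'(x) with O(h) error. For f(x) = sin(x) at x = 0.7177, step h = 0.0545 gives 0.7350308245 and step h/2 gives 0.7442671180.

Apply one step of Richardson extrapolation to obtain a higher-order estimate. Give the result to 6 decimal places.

r = 1: numerator weight 2, denominator 1.
Difference of the inputs: 0.7442671180 − 0.7350308245 = 0.0092362935
Correction (A(h/2) − A(h))/(2 − 1) = 0.0092362935/1 = 0.0092362935
R = A(h/2) + (A(h/2) − A(h))/1 = 0.7442671180 + 0.0092362935 = 0.7535034115
Gap between inputs: 9.236e-03; correction applied: +0.0092362935.

0.753503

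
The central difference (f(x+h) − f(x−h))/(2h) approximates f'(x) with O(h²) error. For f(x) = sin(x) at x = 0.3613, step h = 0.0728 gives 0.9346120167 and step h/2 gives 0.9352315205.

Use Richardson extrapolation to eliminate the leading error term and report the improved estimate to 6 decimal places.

0.935438

Error is O(h^2); halving h shrinks it by 2^2 = 4.
Numerator 4 × A(h/2) − A(h) = 4 × 0.9352315205 − 0.9346120167 = 2.8063140653
Divide by 2^2 − 1 = 3.
So the Richardson estimate is 0.9354380218.
Gap between inputs: 6.195e-04; correction applied: +0.0002065013.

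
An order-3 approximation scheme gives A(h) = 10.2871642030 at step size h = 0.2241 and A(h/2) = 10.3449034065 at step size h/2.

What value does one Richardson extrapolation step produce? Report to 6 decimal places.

10.353152

r = 3: numerator weight 8, denominator 7.
Numerator 8×A(h/2) − A(h) = 8×10.3449034065 − 10.2871642030 = 72.4720630490
Extrapolated: 72.4720630490 / 7 = 10.3531518641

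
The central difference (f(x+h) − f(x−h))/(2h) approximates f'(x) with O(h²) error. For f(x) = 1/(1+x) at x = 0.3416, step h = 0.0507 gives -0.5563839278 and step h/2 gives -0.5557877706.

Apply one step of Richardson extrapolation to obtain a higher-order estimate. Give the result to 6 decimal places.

Leading term ∝ h^2; use weight 4 = 2^2.
Numerator 4*A(h/2) − A(h) = 4*(-0.5557877706) − (-0.5563839278) = -1.6667671546
(4*(-0.5557877706) − (-0.5563839278))/(4 − 1) = -0.5555890515
Gap between inputs: 5.962e-04; correction applied: +0.0001987191.

-0.555589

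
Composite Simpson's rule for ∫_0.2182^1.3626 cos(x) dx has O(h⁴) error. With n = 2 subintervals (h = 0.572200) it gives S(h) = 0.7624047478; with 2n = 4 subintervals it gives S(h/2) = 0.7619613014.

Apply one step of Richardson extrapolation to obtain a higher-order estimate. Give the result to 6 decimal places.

With r = 4 the leading error scales as h^4, so the weight is 2^4 = 16.
16·0.7619613014 = 12.1913808224; 12.1913808224 − 0.7624047478 = 11.4289760746
Denominator 16 − 1 = 15.
Result: 0.7619317383
Correction |R − A(h/2)| = 2.956e-05; gap |A(h/2) − A(h)| = 4.434e-04.

0.761932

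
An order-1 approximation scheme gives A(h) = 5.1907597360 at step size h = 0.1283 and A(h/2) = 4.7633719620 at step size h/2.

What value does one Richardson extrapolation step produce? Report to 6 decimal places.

4.335984

With r = 1 the leading error scales as h^1, so the weight is 2^1 = 2.
2 × 4.7633719620 = 9.5267439240; subtract 5.1907597360 → 4.3359841880
Divide by 2^1 − 1 = 1.
R = 4.3359841880/1 = 4.3359841880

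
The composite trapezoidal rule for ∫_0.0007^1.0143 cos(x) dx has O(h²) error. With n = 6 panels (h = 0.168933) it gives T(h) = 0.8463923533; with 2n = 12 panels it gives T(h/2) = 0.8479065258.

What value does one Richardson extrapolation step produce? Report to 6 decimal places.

Error is O(h^2); halving h shrinks it by 2^2 = 4.
2^2*A(h/2) = 3.3916261032; minus A(h) gives 2.5452337499.
Divide by 2^2 − 1 = 3.
Result: 0.8484112500
Correction |R − A(h/2)| = 5.047e-04; gap |A(h/2) − A(h)| = 1.514e-03.

0.848411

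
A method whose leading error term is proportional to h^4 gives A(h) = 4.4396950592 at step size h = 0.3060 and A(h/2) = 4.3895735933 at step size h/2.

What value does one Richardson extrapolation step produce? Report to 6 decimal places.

4.386232

r = 4: numerator weight 16, denominator 15.
Numerator 16 × A(h/2) − A(h) = 16 × 4.3895735933 − 4.4396950592 = 65.7934824336
(16 × 4.3895735933 − 4.4396950592)/(16 − 1) = 4.3862321622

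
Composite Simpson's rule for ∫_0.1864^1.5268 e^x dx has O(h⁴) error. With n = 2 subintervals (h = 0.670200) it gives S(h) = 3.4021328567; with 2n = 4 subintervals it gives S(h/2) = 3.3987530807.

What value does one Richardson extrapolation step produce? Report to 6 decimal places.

3.398528

Method order is 4; weight 2^4 = 16.
Numerator 16 × A(h/2) − A(h) = 16 × 3.3987530807 − 3.4021328567 = 50.9779164345
Divide by 2^4 − 1 = 15.
So the Richardson estimate is 3.3985277623.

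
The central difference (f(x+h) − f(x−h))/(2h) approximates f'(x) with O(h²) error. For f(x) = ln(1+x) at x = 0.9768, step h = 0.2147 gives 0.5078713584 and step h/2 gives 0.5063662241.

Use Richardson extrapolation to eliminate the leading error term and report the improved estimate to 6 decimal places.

0.505865

r = 2: numerator weight 4, denominator 3.
Top: 4(0.5063662241) − (0.5078713584) = 1.5175935380
Divide by 2^2 − 1 = 3.
Result: 0.5058645127
Correction |R − A(h/2)| = 5.017e-04; gap |A(h/2) − A(h)| = 1.505e-03.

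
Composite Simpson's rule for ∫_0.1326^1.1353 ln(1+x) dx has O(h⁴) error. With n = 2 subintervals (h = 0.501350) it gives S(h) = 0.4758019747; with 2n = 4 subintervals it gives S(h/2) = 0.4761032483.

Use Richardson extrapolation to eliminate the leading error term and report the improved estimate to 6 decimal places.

0.476123

Error is O(h^4); halving h shrinks it by 2^4 = 16.
A(h/2) − A(h) = 0.4761032483 − 0.4758019747 = 0.0003012736
Correction (A(h/2) − A(h))/(16 − 1) = 0.0003012736/15 = 0.0000200849
R = A(h/2) + (A(h/2) − A(h))/15 = 0.4761032483 + 0.0000200849 = 0.4761233332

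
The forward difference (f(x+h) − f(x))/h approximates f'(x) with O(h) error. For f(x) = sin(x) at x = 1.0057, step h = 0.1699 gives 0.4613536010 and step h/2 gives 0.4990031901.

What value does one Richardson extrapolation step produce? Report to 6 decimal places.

0.536653

r = 1, so 2^r = 2.
Top: 2(0.4990031901) − (0.4613536010) = 0.5366527792
Divide by 2^1 − 1 = 1.
0.5366527792 ÷ 1 = 0.5366527792
Correction |R − A(h/2)| = 3.765e-02; gap |A(h/2) − A(h)| = 3.765e-02.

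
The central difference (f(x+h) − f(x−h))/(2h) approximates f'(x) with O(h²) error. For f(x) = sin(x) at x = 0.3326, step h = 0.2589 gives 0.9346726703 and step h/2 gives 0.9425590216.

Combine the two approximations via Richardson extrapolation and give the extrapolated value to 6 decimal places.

r = 2: numerator weight 4, denominator 3.
2^2*A(h/2) = 3.7702360864; minus A(h) gives 2.8355634161.
(4*0.9425590216 − 0.9346726703)/(4 − 1) = 0.9451878054
Gap between inputs: 7.886e-03; correction applied: +0.0026287838.

0.945188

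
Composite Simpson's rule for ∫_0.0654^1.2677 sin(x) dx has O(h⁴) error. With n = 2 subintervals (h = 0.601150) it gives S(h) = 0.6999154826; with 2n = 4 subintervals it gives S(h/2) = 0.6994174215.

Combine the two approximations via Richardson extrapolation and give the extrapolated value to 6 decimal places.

0.699384

The method has order 4: 2^4 = 16.
Weighted: 11.1906787440 − 0.6999154826 = 10.4907632614
(16 × 0.6994174215 − 0.6999154826)/(16 − 1) = 0.6993842174
Correction |R − A(h/2)| = 3.320e-05; gap |A(h/2) − A(h)| = 4.981e-04.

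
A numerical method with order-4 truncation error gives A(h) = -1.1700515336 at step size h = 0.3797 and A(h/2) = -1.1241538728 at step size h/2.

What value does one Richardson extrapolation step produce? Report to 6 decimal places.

-1.121094

r = 4, so 2^r = 16.
Weighted: (-17.9864619648) − (-1.1700515336) = -16.8164104312
Divide by 2^4 − 1 = 15.
R = (-16.8164104312)/15 = -1.1210940287
Correction |R − A(h/2)| = 3.060e-03; gap |A(h/2) − A(h)| = 4.590e-02.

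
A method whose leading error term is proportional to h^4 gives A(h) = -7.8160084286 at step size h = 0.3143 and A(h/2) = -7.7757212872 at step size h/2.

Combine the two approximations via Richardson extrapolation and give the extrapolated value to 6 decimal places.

-7.773035

Order 4 gives 2^r = 16 and 2^r − 1 = 15.
Difference of the inputs: -7.7757212872 − (-7.8160084286) = 0.0402871414
Divide by 2^4 − 1 = 15: 0.0402871414/15 = 0.0026858094
R = -7.7757212872 + 0.0026858094 = -7.7730354778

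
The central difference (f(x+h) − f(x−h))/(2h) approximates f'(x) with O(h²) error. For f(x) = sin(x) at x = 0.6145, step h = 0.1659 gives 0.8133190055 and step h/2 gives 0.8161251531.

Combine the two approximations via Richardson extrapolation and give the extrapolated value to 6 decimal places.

0.817061

Method order is 2; weight 2^2 = 4.
A(h/2) − A(h) = 0.8161251531 − 0.8133190055 = 0.0028061476
Divide by 2^2 − 1 = 3: 0.0028061476/3 = 0.0009353825
R = A(h/2) + (A(h/2) − A(h))/3 = 0.8161251531 + 0.0009353825 = 0.8170605356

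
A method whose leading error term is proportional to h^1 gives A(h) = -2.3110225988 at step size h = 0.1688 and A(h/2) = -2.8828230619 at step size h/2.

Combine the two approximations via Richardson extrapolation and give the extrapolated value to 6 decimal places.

Error is O(h^1); halving h shrinks it by 2^1 = 2.
2·(-2.8828230619) − (-2.3110225988) = -3.4546235250
Divide by 2^1 − 1 = 1.
(2·(-2.8828230619) − (-2.3110225988))/(2 − 1) = -3.4546235250

-3.454624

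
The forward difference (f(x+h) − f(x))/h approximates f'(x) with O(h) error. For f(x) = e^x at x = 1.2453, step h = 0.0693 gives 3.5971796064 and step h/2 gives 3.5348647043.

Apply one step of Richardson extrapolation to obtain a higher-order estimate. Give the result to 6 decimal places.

3.472550

The method has order 1: 2^1 = 2.
2·3.5348647043 − 3.5971796064 = 3.4725498022
Denominator 2 − 1 = 1.
(2·3.5348647043 − 3.5971796064)/(2 − 1) = 3.4725498022
Shift from A(h/2): −0.0623149021.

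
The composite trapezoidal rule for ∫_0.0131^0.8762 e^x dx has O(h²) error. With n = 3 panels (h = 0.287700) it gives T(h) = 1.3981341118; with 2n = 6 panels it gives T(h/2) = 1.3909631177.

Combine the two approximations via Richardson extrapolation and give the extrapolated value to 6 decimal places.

1.388573

r = 2, so 2^r = 4.
Weighted: 5.5638524708 − 1.3981341118 = 4.1657183590
Divide by 2^2 − 1 = 3.
R = 4.1657183590/3 = 1.3885727863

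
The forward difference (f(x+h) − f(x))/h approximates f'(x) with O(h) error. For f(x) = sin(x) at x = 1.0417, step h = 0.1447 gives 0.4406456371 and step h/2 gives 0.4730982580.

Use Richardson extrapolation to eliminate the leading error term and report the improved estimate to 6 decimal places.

r = 1, so 2^r = 2.
Numerator 2*A(h/2) − A(h) = 2*0.4730982580 − 0.4406456371 = 0.5055508789
R = 0.5055508789/1 = 0.5055508789
Correction |R − A(h/2)| = 3.245e-02; gap |A(h/2) − A(h)| = 3.245e-02.

0.505551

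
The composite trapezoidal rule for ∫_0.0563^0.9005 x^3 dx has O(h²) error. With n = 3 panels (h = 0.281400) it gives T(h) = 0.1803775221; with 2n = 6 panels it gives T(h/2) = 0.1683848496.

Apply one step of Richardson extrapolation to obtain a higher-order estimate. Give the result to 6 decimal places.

Leading term ∝ h^2; use weight 4 = 2^2.
4 × 0.1683848496 − 0.1803775221 = 0.4931618763
(4 × 0.1683848496 − 0.1803775221)/(4 − 1) = 0.1643872921

0.164387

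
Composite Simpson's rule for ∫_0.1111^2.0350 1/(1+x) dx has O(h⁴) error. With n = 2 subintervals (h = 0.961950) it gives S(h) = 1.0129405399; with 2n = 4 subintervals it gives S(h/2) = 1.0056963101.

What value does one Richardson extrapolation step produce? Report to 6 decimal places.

Error is O(h^4); halving h shrinks it by 2^4 = 16.
A(h/2) − A(h) = 1.0056963101 − 1.0129405399 = -0.0072442298
Correction (A(h/2) − A(h))/(16 − 1) = (-0.0072442298)/15 = -0.0004829487
R = 1.0056963101 − 0.0004829487 = 1.0052133614

1.005213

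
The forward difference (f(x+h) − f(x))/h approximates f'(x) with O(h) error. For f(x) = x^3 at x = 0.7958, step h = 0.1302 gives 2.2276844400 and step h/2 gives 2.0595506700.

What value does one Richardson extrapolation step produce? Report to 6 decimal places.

Method order is 1; weight 2^1 = 2.
2 × 2.0595506700 = 4.1191013400; subtract 2.2276844400 → 1.8914169000
Divide by 2^1 − 1 = 1.
Result: 1.8914169000

1.891417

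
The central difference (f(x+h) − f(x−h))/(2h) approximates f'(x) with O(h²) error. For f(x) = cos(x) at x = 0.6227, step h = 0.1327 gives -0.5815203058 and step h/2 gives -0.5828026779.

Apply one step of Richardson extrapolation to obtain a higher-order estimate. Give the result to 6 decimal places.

-0.583230

r = 2, so 2^r = 4.
2^2·A(h/2) = -2.3312107116; minus A(h) gives -1.7496904058.
Extrapolated: (-1.7496904058) / 3 = -0.5832301353
Gap between inputs: 1.282e-03; correction applied: −0.0004274574.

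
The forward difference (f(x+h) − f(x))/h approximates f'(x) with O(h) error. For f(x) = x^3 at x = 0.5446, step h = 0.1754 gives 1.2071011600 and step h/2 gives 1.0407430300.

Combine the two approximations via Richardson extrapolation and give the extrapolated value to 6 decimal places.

Error is O(h^1); halving h shrinks it by 2^1 = 2.
2·1.0407430300 = 2.0814860600; subtract 1.2071011600 → 0.8743849000
R = 0.8743849000/1 = 0.8743849000

0.874385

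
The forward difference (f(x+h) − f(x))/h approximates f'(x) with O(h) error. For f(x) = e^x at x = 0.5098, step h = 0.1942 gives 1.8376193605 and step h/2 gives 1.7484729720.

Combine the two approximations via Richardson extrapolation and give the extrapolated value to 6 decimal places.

1.659327

With r = 1 the leading error scales as h^1, so the weight is 2^1 = 2.
2 × 1.7484729720 = 3.4969459440; subtract 1.8376193605 → 1.6593265835
(2 × 1.7484729720 − 1.8376193605)/(2 − 1) = 1.6593265835
Correction |R − A(h/2)| = 8.915e-02; gap |A(h/2) − A(h)| = 8.915e-02.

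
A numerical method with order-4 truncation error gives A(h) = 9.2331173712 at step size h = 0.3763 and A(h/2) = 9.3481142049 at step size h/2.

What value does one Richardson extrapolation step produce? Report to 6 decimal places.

9.355781

Order 4 gives 2^r = 16 and 2^r − 1 = 15.
A(h/2) − A(h) = 9.3481142049 − 9.2331173712 = 0.1149968337
Divide by 2^4 − 1 = 15: 0.1149968337/15 = 0.0076664556
R = 9.3481142049 + 0.0076664556 = 9.3557806605
Correction |R − A(h/2)| = 7.666e-03; gap |A(h/2) − A(h)| = 1.150e-01.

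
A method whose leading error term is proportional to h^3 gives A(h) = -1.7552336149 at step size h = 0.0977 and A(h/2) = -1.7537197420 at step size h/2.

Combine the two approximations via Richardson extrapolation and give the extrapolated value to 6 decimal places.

-1.753503

Leading term ∝ h^3; use weight 8 = 2^3.
8·(-1.7537197420) = -14.0297579360; subtract (-1.7552336149) → -12.2745243211
(8·(-1.7537197420) − (-1.7552336149))/(8 − 1) = -1.7535034744
Gap between inputs: 1.514e-03; correction applied: +0.0002162676.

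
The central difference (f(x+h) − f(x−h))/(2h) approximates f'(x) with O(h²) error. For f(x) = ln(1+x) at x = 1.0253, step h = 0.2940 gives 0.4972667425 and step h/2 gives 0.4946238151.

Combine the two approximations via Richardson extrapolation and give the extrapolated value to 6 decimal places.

0.493743

Order 2 gives 2^r = 4 and 2^r − 1 = 3.
4·0.4946238151 = 1.9784952604; subtract 0.4972667425 → 1.4812285179
Divide by 2^2 − 1 = 3.
Result: 0.4937428393
Gap between inputs: 2.643e-03; correction applied: −0.0008809758.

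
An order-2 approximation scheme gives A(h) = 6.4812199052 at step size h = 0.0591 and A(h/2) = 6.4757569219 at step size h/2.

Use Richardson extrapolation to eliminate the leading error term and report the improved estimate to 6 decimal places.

6.473936

r = 2, so 2^r = 4.
Numerator 4×A(h/2) − A(h) = 4×6.4757569219 − 6.4812199052 = 19.4218077824
Divide by 2^2 − 1 = 3.
(4×6.4757569219 − 6.4812199052)/(4 − 1) = 6.4739359275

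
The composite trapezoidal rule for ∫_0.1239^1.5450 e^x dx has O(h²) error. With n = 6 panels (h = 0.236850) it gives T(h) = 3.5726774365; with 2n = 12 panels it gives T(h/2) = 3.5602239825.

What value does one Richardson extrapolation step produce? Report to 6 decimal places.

Order 2 gives 2^r = 4 and 2^r − 1 = 3.
4 × 3.5602239825 − 3.5726774365 = 10.6682184935
(4 × 3.5602239825 − 3.5726774365)/(4 − 1) = 3.5560728312
Gap between inputs: 1.245e-02; correction applied: −0.0041511513.

3.556073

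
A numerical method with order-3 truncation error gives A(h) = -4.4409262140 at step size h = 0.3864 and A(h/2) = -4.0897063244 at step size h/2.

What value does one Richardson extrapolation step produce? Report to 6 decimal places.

-4.039532

Leading term ∝ h^3; use weight 8 = 2^3.
Numerator 8 × A(h/2) − A(h) = 8 × (-4.0897063244) − (-4.4409262140) = -28.2767243812
Denominator 8 − 1 = 7.
R = (-28.2767243812)/7 = -4.0395320545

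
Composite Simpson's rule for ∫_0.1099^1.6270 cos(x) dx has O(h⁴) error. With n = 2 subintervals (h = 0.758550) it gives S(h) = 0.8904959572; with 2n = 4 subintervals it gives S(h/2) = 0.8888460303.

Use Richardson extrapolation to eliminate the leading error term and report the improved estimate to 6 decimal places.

0.888736

r = 4, so 2^r = 16.
Top: 16(0.8888460303) − (0.8904959572) = 13.3310405276
(16*0.8888460303 − 0.8904959572)/(16 − 1) = 0.8887360352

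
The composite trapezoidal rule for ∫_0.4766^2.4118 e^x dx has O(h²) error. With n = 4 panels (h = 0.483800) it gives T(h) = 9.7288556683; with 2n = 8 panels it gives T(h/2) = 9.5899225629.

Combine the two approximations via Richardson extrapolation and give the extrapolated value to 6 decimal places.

Order 2 gives 2^r = 4 and 2^r − 1 = 3.
Weighted: 38.3596902516 − 9.7288556683 = 28.6308345833
(4 × 9.5899225629 − 9.7288556683)/(4 − 1) = 9.5436115278
Gap between inputs: 1.389e-01; correction applied: −0.0463110351.

9.543612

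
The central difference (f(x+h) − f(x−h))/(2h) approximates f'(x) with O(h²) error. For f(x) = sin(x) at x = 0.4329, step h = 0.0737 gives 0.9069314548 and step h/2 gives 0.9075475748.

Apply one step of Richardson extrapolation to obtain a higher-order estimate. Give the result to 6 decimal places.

0.907753

The method has order 2: 2^2 = 4.
2^2*A(h/2) = 3.6301902992; minus A(h) gives 2.7232588444.
R = 2.7232588444/3 = 0.9077529481
Shift from A(h/2): +0.0002053733.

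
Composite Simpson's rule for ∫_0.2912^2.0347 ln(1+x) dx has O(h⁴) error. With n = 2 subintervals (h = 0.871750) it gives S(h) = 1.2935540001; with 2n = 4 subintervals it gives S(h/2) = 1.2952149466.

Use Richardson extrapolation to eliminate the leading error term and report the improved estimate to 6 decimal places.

1.295326

Method order is 4; weight 2^4 = 16.
2^4 × A(h/2) = 20.7234391456; minus A(h) gives 19.4298851455.
Denominator 16 − 1 = 15.
19.4298851455 ÷ 15 = 1.2953256764
Correction |R − A(h/2)| = 1.107e-04; gap |A(h/2) − A(h)| = 1.661e-03.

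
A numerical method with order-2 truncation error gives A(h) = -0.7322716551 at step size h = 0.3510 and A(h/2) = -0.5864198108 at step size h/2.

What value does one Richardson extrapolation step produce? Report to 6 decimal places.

Leading term ∝ h^2; use weight 4 = 2^2.
A(h/2) − A(h) = -0.5864198108 − (-0.7322716551) = 0.1458518443
Divide by 2^2 − 1 = 3: 0.1458518443/3 = 0.0486172814
R = A(h/2) + (A(h/2) − A(h))/3 = -0.5864198108 + 0.0486172814 = -0.5378025294

-0.537803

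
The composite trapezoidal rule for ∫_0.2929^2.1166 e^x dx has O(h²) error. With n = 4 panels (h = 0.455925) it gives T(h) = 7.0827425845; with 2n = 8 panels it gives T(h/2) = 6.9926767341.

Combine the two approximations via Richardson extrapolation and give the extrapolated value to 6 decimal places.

Leading term ∝ h^2; use weight 4 = 2^2.
Top: 4(6.9926767341) − (7.0827425845) = 20.8879643519
Denominator 4 − 1 = 3.
20.8879643519 ÷ 3 = 6.9626547840
Gap between inputs: 9.007e-02; correction applied: −0.0300219501.

6.962655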